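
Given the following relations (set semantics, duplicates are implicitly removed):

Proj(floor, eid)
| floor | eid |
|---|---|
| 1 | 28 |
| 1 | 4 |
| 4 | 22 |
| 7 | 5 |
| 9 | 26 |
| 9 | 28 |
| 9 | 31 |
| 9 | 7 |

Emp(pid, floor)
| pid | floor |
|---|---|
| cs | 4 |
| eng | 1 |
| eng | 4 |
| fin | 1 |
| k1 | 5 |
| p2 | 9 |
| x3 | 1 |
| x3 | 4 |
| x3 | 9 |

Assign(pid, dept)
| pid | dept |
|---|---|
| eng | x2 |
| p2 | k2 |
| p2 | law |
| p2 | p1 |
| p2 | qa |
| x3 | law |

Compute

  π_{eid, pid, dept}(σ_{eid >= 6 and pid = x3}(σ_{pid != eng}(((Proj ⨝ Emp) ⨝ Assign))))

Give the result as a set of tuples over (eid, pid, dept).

{(22, x3, law), (26, x3, law), (28, x3, law), (31, x3, law), (7, x3, law)}

Joining Proj and Emp on floor yields {(1, 28, eng), (1, 28, fin), (1, 28, x3), (1, 4, eng), (1, 4, fin), (1, 4, x3), (4, 22, cs), (4, 22, eng), (4, 22, x3), (9, 26, p2), (9, 26, x3), (9, 28, p2), (9, 28, x3), (9, 31, p2), (9, 31, x3), (9, 7, p2), (9, 7, x3)}.
Joining (Proj ⨝ Emp) and Assign on pid yields {(1, 28, eng, x2), (1, 28, x3, law), (1, 4, eng, x2), (1, 4, x3, law), (4, 22, eng, x2), (4, 22, x3, law), (9, 26, p2, k2), (9, 26, p2, law), (9, 26, p2, p1), (9, 26, p2, qa), (9, 26, x3, law), (9, 28, p2, k2), (9, 28, p2, law), (9, 28, p2, p1), (9, 28, p2, qa), (9, 28, x3, law), (9, 31, p2, k2), (9, 31, p2, law), (9, 31, p2, p1), (9, 31, p2, qa), (9, 31, x3, law), (9, 7, p2, k2), (9, 7, p2, law), (9, 7, p2, p1), (9, 7, p2, qa), (9, 7, x3, law)}.
Apply σ_{pid != eng}; surviving tuples: {(1, 28, x3, law), (1, 4, x3, law), (4, 22, x3, law), (9, 26, p2, k2), (9, 26, p2, law), (9, 26, p2, p1), (9, 26, p2, qa), (9, 26, x3, law), (9, 28, p2, k2), (9, 28, p2, law), (9, 28, p2, p1), (9, 28, p2, qa), (9, 28, x3, law), (9, 31, p2, k2), (9, 31, p2, law), (9, 31, p2, p1), (9, 31, p2, qa), (9, 31, x3, law), (9, 7, p2, k2), (9, 7, p2, law), (9, 7, p2, p1), (9, 7, p2, qa), (9, 7, x3, law)}
Apply σ_{eid >= 6 and pid = x3}; surviving tuples: {(1, 28, x3, law), (4, 22, x3, law), (9, 26, x3, law), (9, 28, x3, law), (9, 31, x3, law), (9, 7, x3, law)}
π_{eid, pid, dept} gives {(22, x3, law), (26, x3, law), (28, x3, law), (31, x3, law), (7, x3, law)} (1 duplicate(s) eliminated).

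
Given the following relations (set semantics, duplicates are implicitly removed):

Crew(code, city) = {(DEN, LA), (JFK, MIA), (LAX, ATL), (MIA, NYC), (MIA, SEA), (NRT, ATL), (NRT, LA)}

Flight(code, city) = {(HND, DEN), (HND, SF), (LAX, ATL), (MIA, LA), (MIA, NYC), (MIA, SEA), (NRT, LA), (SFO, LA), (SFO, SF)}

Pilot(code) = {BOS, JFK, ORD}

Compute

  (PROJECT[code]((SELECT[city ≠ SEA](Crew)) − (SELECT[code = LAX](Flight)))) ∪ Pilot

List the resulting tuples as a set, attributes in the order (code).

{BOS, DEN, JFK, MIA, NRT, ORD}

σ[city ≠ SEA]: keep tuples satisfying city ≠ SEA → {(DEN, LA), (JFK, MIA), (LAX, ATL), (MIA, NYC), (NRT, ATL), (NRT, LA)}
σ[code = LAX]: keep tuples satisfying code = LAX → {(LAX, ATL)}
Difference: {(DEN, LA), (JFK, MIA), (LAX, ATL), (MIA, NYC), (NRT, ATL), (NRT, LA)} with {(LAX, ATL)} → {(DEN, LA), (JFK, MIA), (MIA, NYC), (NRT, ATL), (NRT, LA)}
Projecting to code (1 duplicate(s) eliminated): {DEN, JFK, MIA, NRT}
Union: {DEN, JFK, MIA, NRT} with {BOS, JFK, ORD} → {BOS, DEN, JFK, MIA, NRT, ORD}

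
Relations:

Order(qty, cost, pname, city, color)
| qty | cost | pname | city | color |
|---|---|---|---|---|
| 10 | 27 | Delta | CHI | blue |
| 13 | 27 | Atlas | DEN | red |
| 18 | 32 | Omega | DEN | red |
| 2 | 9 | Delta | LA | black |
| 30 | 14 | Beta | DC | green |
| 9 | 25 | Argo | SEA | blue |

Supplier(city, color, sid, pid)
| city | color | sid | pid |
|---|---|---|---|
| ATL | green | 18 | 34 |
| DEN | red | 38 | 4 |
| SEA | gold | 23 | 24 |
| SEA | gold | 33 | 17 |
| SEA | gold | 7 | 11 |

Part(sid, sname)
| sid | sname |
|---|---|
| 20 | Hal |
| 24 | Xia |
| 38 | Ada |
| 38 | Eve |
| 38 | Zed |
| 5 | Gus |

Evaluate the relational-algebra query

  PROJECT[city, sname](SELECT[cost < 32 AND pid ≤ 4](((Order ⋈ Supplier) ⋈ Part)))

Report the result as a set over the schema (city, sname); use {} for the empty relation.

Joining Order and Supplier on city, color yields {(13, 27, Atlas, DEN, red, 38, 4), (18, 32, Omega, DEN, red, 38, 4)}.
Joining (Order ⋈ Supplier) and Part on sid yields {(13, 27, Atlas, DEN, red, 38, 4, Ada), (13, 27, Atlas, DEN, red, 38, 4, Eve), (13, 27, Atlas, DEN, red, 38, 4, Zed), (18, 32, Omega, DEN, red, 38, 4, Ada), (18, 32, Omega, DEN, red, 38, 4, Eve), (18, 32, Omega, DEN, red, 38, 4, Zed)}.
Apply σ_{cost < 32 AND pid ≤ 4}; surviving tuples: {(13, 27, Atlas, DEN, red, 38, 4, Ada), (13, 27, Atlas, DEN, red, 38, 4, Eve), (13, 27, Atlas, DEN, red, 38, 4, Zed)}
Keep only column(s) city, sname: {(DEN, Ada), (DEN, Eve), (DEN, Zed)}

{(DEN, Ada), (DEN, Eve), (DEN, Zed)}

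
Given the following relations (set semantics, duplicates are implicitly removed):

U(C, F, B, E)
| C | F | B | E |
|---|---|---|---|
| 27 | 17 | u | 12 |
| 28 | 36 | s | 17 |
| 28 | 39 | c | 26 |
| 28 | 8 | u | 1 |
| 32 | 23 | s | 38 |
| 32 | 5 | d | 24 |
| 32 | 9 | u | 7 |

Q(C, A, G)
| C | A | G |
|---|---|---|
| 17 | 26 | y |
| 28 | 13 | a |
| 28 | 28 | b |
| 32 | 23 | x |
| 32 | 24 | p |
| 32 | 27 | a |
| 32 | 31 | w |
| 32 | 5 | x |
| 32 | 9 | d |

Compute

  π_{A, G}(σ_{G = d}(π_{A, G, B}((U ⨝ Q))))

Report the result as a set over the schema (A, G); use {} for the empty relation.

{(9, d)}

Joining U and Q on C yields {(28, 36, s, 17, 13, a), (28, 36, s, 17, 28, b), (28, 39, c, 26, 13, a), (28, 39, c, 26, 28, b), (28, 8, u, 1, 13, a), (28, 8, u, 1, 28, b), (32, 23, s, 38, 23, x), (32, 23, s, 38, 24, p), (32, 23, s, 38, 27, a), (32, 23, s, 38, 31, w), (32, 23, s, 38, 5, x), (32, 23, s, 38, 9, d), (32, 5, d, 24, 23, x), (32, 5, d, 24, 24, p), (32, 5, d, 24, 27, a), (32, 5, d, 24, 31, w), (32, 5, d, 24, 5, x), (32, 5, d, 24, 9, d), (32, 9, u, 7, 23, x), (32, 9, u, 7, 24, p), (32, 9, u, 7, 27, a), (32, 9, u, 7, 31, w), (32, 9, u, 7, 5, x), (32, 9, u, 7, 9, d)}.
Keep only column(s) A, G, B: {(13, a, c), (13, a, s), (13, a, u), (23, x, d), (23, x, s), (23, x, u), (24, p, d), (24, p, s), (24, p, u), (27, a, d), (27, a, s), (27, a, u), (28, b, c), (28, b, s), (28, b, u), (31, w, d), (31, w, s), (31, w, u), (5, x, d), (5, x, s), (5, x, u), (9, d, d), (9, d, s), (9, d, u)}
Apply σ_{G = d}; surviving tuples: {(9, d, d), (9, d, s), (9, d, u)}
Keep only column(s) A, G (2 duplicate(s) eliminated): {(9, d)}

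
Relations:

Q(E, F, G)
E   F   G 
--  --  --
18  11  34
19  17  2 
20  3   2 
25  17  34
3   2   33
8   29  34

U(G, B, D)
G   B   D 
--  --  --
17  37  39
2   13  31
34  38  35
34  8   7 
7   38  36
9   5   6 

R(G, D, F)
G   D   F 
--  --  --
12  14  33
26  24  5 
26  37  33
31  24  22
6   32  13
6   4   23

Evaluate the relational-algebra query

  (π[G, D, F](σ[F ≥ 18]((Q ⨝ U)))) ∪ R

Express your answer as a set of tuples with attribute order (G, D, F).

Q ⋈ U (natural join on G): {(18, 11, 34, 38, 35), (18, 11, 34, 8, 7), (19, 17, 2, 13, 31), (20, 3, 2, 13, 31), (25, 17, 34, 38, 35), (25, 17, 34, 8, 7), (8, 29, 34, 38, 35), (8, 29, 34, 8, 7)}
Apply σ_{F ≥ 18}; surviving tuples: {(8, 29, 34, 38, 35), (8, 29, 34, 8, 7)}
π[G, D, F]: project onto (G, D, F) → {(34, 35, 29), (34, 7, 29)}
Set union of the two operands is {(12, 14, 33), (26, 24, 5), (26, 37, 33), (31, 24, 22), (34, 35, 29), (34, 7, 29), (6, 32, 13), (6, 4, 23)}.

{(12, 14, 33), (26, 24, 5), (26, 37, 33), (31, 24, 22), (34, 35, 29), (34, 7, 29), (6, 32, 13), (6, 4, 23)}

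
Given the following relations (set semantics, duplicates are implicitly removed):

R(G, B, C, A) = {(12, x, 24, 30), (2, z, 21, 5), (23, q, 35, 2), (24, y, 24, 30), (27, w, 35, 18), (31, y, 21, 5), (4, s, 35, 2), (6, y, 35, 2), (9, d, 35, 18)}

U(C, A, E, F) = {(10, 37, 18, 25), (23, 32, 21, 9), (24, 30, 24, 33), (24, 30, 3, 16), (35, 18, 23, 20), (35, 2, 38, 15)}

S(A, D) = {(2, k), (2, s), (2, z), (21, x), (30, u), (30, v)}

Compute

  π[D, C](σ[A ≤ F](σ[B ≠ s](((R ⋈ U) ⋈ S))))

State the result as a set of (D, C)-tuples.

R ⋈ U (natural join on C, A): {(12, x, 24, 30, 24, 33), (12, x, 24, 30, 3, 16), (23, q, 35, 2, 38, 15), (24, y, 24, 30, 24, 33), (24, y, 24, 30, 3, 16), (27, w, 35, 18, 23, 20), (4, s, 35, 2, 38, 15), (6, y, 35, 2, 38, 15), (9, d, 35, 18, 23, 20)}
(R ⋈ U) ⋈ S (natural join on A): {(12, x, 24, 30, 24, 33, u), (12, x, 24, 30, 24, 33, v), (12, x, 24, 30, 3, 16, u), (12, x, 24, 30, 3, 16, v), (23, q, 35, 2, 38, 15, k), (23, q, 35, 2, 38, 15, s), (23, q, 35, 2, 38, 15, z), (24, y, 24, 30, 24, 33, u), (24, y, 24, 30, 24, 33, v), (24, y, 24, 30, 3, 16, u), (24, y, 24, 30, 3, 16, v), (4, s, 35, 2, 38, 15, k), (4, s, 35, 2, 38, 15, s), (4, s, 35, 2, 38, 15, z), (6, y, 35, 2, 38, 15, k), (6, y, 35, 2, 38, 15, s), (6, y, 35, 2, 38, 15, z)}
Selection B ≠ s: {(12, x, 24, 30, 24, 33, u), (12, x, 24, 30, 24, 33, v), (12, x, 24, 30, 3, 16, u), (12, x, 24, 30, 3, 16, v), (23, q, 35, 2, 38, 15, k), (23, q, 35, 2, 38, 15, s), (23, q, 35, 2, 38, 15, z), (24, y, 24, 30, 24, 33, u), (24, y, 24, 30, 24, 33, v), (24, y, 24, 30, 3, 16, u), (24, y, 24, 30, 3, 16, v), (6, y, 35, 2, 38, 15, k), (6, y, 35, 2, 38, 15, s), (6, y, 35, 2, 38, 15, z)}
Selection A ≤ F: {(12, x, 24, 30, 24, 33, u), (12, x, 24, 30, 24, 33, v), (23, q, 35, 2, 38, 15, k), (23, q, 35, 2, 38, 15, s), (23, q, 35, 2, 38, 15, z), (24, y, 24, 30, 24, 33, u), (24, y, 24, 30, 24, 33, v), (6, y, 35, 2, 38, 15, k), (6, y, 35, 2, 38, 15, s), (6, y, 35, 2, 38, 15, z)}
π[D, C]: project onto (D, C) (5 duplicate(s) eliminated) → {(k, 35), (s, 35), (u, 24), (v, 24), (z, 35)}

{(k, 35), (s, 35), (u, 24), (v, 24), (z, 35)}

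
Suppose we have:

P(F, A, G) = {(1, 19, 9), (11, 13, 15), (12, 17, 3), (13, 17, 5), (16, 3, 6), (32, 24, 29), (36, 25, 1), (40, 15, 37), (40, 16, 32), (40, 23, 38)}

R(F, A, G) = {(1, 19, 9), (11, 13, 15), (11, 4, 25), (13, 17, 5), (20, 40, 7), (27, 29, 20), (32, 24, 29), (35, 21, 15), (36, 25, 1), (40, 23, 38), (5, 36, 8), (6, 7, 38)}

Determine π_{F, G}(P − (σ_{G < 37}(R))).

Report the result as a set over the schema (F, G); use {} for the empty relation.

{(12, 3), (16, 6), (40, 32), (40, 37), (40, 38)}

σ[G < 37]: keep tuples satisfying G < 37 → {(1, 19, 9), (11, 13, 15), (11, 4, 25), (13, 17, 5), (20, 40, 7), (27, 29, 20), (32, 24, 29), (35, 21, 15), (36, 25, 1), (5, 36, 8)}
Difference: {(1, 19, 9), (11, 13, 15), (12, 17, 3), (13, 17, 5), (16, 3, 6), (32, 24, 29), (36, 25, 1), (40, 15, 37), (40, 16, 32), (40, 23, 38)} with {(1, 19, 9), (11, 13, 15), (11, 4, 25), (13, 17, 5), (20, 40, 7), (27, 29, 20), (32, 24, 29), (35, 21, 15), (36, 25, 1), (5, 36, 8)} → {(12, 17, 3), (16, 3, 6), (40, 15, 37), (40, 16, 32), (40, 23, 38)}
Keep only column(s) F, G: {(12, 3), (16, 6), (40, 32), (40, 37), (40, 38)}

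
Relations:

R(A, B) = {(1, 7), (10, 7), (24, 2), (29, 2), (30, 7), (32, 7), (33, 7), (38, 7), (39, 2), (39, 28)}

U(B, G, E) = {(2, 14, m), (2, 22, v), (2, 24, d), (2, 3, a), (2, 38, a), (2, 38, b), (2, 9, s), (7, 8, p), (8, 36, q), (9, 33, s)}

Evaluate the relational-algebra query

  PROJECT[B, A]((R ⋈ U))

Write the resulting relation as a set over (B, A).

{(2, 24), (2, 29), (2, 39), (7, 1), (7, 10), (7, 30), (7, 32), (7, 33), (7, 38)}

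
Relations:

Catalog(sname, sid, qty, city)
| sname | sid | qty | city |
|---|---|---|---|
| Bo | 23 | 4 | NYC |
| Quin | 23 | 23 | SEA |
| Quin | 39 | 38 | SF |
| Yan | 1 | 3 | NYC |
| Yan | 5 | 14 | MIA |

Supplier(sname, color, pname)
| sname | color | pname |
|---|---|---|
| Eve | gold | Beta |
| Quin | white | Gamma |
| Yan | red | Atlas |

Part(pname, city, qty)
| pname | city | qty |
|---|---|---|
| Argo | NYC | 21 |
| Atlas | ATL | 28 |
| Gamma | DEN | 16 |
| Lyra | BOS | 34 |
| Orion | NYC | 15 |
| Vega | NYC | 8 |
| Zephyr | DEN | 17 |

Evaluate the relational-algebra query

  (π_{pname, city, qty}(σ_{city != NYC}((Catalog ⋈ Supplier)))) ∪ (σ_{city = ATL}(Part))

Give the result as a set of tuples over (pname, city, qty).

{(Atlas, ATL, 28), (Atlas, MIA, 14), (Gamma, SEA, 23), (Gamma, SF, 38)}

Catalog ⋈ Supplier (natural join on sname): {(Quin, 23, 23, SEA, white, Gamma), (Quin, 39, 38, SF, white, Gamma), (Yan, 1, 3, NYC, red, Atlas), (Yan, 5, 14, MIA, red, Atlas)}
Selection city != NYC: {(Quin, 23, 23, SEA, white, Gamma), (Quin, 39, 38, SF, white, Gamma), (Yan, 5, 14, MIA, red, Atlas)}
π[pname, city, qty]: project onto (pname, city, qty) → {(Atlas, MIA, 14), (Gamma, SEA, 23), (Gamma, SF, 38)}
Selection city = ATL: {(Atlas, ATL, 28)}
Union: {(Atlas, MIA, 14), (Gamma, SEA, 23), (Gamma, SF, 38)} with {(Atlas, ATL, 28)} → {(Atlas, ATL, 28), (Atlas, MIA, 14), (Gamma, SEA, 23), (Gamma, SF, 38)}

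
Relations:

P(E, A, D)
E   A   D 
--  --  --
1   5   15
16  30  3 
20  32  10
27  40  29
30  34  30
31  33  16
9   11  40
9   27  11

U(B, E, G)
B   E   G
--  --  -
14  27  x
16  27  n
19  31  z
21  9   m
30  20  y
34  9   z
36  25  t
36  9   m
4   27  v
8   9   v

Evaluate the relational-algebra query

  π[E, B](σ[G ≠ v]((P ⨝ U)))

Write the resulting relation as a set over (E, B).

{(20, 30), (27, 14), (27, 16), (31, 19), (9, 21), (9, 34), (9, 36)}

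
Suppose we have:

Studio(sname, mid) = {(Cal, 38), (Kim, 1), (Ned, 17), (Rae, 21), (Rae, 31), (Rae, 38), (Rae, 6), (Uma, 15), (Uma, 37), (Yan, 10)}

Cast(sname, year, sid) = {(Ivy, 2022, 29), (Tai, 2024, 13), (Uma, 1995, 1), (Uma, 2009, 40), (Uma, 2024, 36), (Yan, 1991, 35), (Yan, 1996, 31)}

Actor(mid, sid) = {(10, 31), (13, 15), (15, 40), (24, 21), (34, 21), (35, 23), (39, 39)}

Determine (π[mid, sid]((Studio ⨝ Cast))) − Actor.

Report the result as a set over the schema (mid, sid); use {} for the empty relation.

{(10, 35), (15, 1), (15, 36), (37, 1), (37, 36), (37, 40)}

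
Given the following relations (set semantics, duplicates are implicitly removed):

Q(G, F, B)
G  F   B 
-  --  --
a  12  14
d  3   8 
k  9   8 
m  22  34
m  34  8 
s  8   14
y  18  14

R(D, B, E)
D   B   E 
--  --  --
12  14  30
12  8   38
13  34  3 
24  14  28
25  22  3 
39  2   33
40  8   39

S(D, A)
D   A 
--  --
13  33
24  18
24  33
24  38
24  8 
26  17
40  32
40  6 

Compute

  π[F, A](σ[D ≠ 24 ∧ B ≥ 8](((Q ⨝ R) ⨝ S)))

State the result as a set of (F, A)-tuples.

Natural join on B: {(a, 12, 14, 12, 30), (a, 12, 14, 24, 28), (d, 3, 8, 12, 38), (d, 3, 8, 40, 39), (k, 9, 8, 12, 38), (k, 9, 8, 40, 39), (m, 22, 34, 13, 3), (m, 34, 8, 12, 38), (m, 34, 8, 40, 39), (s, 8, 14, 12, 30), (s, 8, 14, 24, 28), (y, 18, 14, 12, 30), (y, 18, 14, 24, 28)}
Natural join on D: {(a, 12, 14, 24, 28, 18), (a, 12, 14, 24, 28, 33), (a, 12, 14, 24, 28, 38), (a, 12, 14, 24, 28, 8), (d, 3, 8, 40, 39, 32), (d, 3, 8, 40, 39, 6), (k, 9, 8, 40, 39, 32), (k, 9, 8, 40, 39, 6), (m, 22, 34, 13, 3, 33), (m, 34, 8, 40, 39, 32), (m, 34, 8, 40, 39, 6), (s, 8, 14, 24, 28, 18), (s, 8, 14, 24, 28, 33), (s, 8, 14, 24, 28, 38), (s, 8, 14, 24, 28, 8), (y, 18, 14, 24, 28, 18), (y, 18, 14, 24, 28, 33), (y, 18, 14, 24, 28, 38), (y, 18, 14, 24, 28, 8)}
σ[D ≠ 24 ∧ B ≥ 8]: keep tuples satisfying D ≠ 24 ∧ B ≥ 8 → {(d, 3, 8, 40, 39, 32), (d, 3, 8, 40, 39, 6), (k, 9, 8, 40, 39, 32), (k, 9, 8, 40, 39, 6), (m, 22, 34, 13, 3, 33), (m, 34, 8, 40, 39, 32), (m, 34, 8, 40, 39, 6)}
π_{F, A} gives {(22, 33), (3, 32), (3, 6), (34, 32), (34, 6), (9, 32), (9, 6)}.

{(22, 33), (3, 32), (3, 6), (34, 32), (34, 6), (9, 32), (9, 6)}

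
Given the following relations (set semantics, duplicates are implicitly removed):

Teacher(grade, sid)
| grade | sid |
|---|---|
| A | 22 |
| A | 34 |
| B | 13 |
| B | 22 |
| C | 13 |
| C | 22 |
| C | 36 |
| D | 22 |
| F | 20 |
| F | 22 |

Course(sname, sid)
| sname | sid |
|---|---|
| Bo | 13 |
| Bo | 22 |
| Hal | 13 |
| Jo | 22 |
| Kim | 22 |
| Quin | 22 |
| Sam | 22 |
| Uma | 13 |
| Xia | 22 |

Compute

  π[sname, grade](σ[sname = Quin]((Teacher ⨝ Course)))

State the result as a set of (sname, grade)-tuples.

{(Quin, A), (Quin, B), (Quin, C), (Quin, D), (Quin, F)}

Natural join on sid: {(A, 22, Bo), (A, 22, Jo), (A, 22, Kim), (A, 22, Quin), (A, 22, Sam), (A, 22, Xia), (B, 13, Bo), (B, 13, Hal), (B, 13, Uma), (B, 22, Bo), (B, 22, Jo), (B, 22, Kim), (B, 22, Quin), (B, 22, Sam), (B, 22, Xia), (C, 13, Bo), (C, 13, Hal), (C, 13, Uma), (C, 22, Bo), (C, 22, Jo), (C, 22, Kim), (C, 22, Quin), (C, 22, Sam), (C, 22, Xia), (D, 22, Bo), (D, 22, Jo), (D, 22, Kim), (D, 22, Quin), (D, 22, Sam), (D, 22, Xia), (F, 22, Bo), (F, 22, Jo), (F, 22, Kim), (F, 22, Quin), (F, 22, Sam), (F, 22, Xia)}
Apply σ_{sname = Quin}; surviving tuples: {(A, 22, Quin), (B, 22, Quin), (C, 22, Quin), (D, 22, Quin), (F, 22, Quin)}
π_{sname, grade} gives {(Quin, A), (Quin, B), (Quin, C), (Quin, D), (Quin, F)}.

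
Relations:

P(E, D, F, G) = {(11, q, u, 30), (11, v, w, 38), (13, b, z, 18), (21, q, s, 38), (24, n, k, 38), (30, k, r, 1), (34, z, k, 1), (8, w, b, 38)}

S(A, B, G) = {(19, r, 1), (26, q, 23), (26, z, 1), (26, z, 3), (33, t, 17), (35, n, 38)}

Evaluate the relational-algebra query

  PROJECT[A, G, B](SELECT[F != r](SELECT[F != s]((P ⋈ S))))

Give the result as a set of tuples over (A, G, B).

{(19, 1, r), (26, 1, z), (35, 38, n)}

Natural join on G: {(11, v, w, 38, 35, n), (21, q, s, 38, 35, n), (24, n, k, 38, 35, n), (30, k, r, 1, 19, r), (30, k, r, 1, 26, z), (34, z, k, 1, 19, r), (34, z, k, 1, 26, z), (8, w, b, 38, 35, n)}
Selection F != s: {(11, v, w, 38, 35, n), (24, n, k, 38, 35, n), (30, k, r, 1, 19, r), (30, k, r, 1, 26, z), (34, z, k, 1, 19, r), (34, z, k, 1, 26, z), (8, w, b, 38, 35, n)}
Selection F != r: {(11, v, w, 38, 35, n), (24, n, k, 38, 35, n), (34, z, k, 1, 19, r), (34, z, k, 1, 26, z), (8, w, b, 38, 35, n)}
Projecting to A, G, B (2 duplicate(s) eliminated): {(19, 1, r), (26, 1, z), (35, 38, n)}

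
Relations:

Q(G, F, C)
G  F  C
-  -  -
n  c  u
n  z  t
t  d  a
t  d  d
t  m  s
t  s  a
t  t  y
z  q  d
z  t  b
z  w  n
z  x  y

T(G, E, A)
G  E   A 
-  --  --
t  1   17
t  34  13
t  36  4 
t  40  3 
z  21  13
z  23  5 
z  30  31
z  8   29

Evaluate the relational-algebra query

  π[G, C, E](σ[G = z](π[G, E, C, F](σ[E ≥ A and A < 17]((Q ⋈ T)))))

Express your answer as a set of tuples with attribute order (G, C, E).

{(z, b, 21), (z, b, 23), (z, d, 21), (z, d, 23), (z, n, 21), (z, n, 23), (z, y, 21), (z, y, 23)}

Joining Q and T on G yields {(t, d, a, 1, 17), (t, d, a, 34, 13), (t, d, a, 36, 4), (t, d, a, 40, 3), (t, d, d, 1, 17), (t, d, d, 34, 13), (t, d, d, 36, 4), (t, d, d, 40, 3), (t, m, s, 1, 17), (t, m, s, 34, 13), (t, m, s, 36, 4), (t, m, s, 40, 3), (t, s, a, 1, 17), (t, s, a, 34, 13), (t, s, a, 36, 4), (t, s, a, 40, 3), (t, t, y, 1, 17), (t, t, y, 34, 13), (t, t, y, 36, 4), (t, t, y, 40, 3), (z, q, d, 21, 13), (z, q, d, 23, 5), (z, q, d, 30, 31), (z, q, d, 8, 29), (z, t, b, 21, 13), (z, t, b, 23, 5), (z, t, b, 30, 31), (z, t, b, 8, 29), (z, w, n, 21, 13), (z, w, n, 23, 5), (z, w, n, 30, 31), (z, w, n, 8, 29), (z, x, y, 21, 13), (z, x, y, 23, 5), (z, x, y, 30, 31), (z, x, y, 8, 29)}.
σ[E ≥ A and A < 17]: keep tuples satisfying E ≥ A and A < 17 → {(t, d, a, 34, 13), (t, d, a, 36, 4), (t, d, a, 40, 3), (t, d, d, 34, 13), (t, d, d, 36, 4), (t, d, d, 40, 3), (t, m, s, 34, 13), (t, m, s, 36, 4), (t, m, s, 40, 3), (t, s, a, 34, 13), (t, s, a, 36, 4), (t, s, a, 40, 3), (t, t, y, 34, 13), (t, t, y, 36, 4), (t, t, y, 40, 3), (z, q, d, 21, 13), (z, q, d, 23, 5), (z, t, b, 21, 13), (z, t, b, 23, 5), (z, w, n, 21, 13), (z, w, n, 23, 5), (z, x, y, 21, 13), (z, x, y, 23, 5)}
Keep only column(s) G, E, C, F: {(t, 34, a, d), (t, 34, a, s), (t, 34, d, d), (t, 34, s, m), (t, 34, y, t), (t, 36, a, d), (t, 36, a, s), (t, 36, d, d), (t, 36, s, m), (t, 36, y, t), (t, 40, a, d), (t, 40, a, s), (t, 40, d, d), (t, 40, s, m), (t, 40, y, t), (z, 21, b, t), (z, 21, d, q), (z, 21, n, w), (z, 21, y, x), (z, 23, b, t), (z, 23, d, q), (z, 23, n, w), (z, 23, y, x)}
σ[G = z]: keep tuples satisfying G = z → {(z, 21, b, t), (z, 21, d, q), (z, 21, n, w), (z, 21, y, x), (z, 23, b, t), (z, 23, d, q), (z, 23, n, w), (z, 23, y, x)}
Keep only column(s) G, C, E: {(z, b, 21), (z, b, 23), (z, d, 21), (z, d, 23), (z, n, 21), (z, n, 23), (z, y, 21), (z, y, 23)}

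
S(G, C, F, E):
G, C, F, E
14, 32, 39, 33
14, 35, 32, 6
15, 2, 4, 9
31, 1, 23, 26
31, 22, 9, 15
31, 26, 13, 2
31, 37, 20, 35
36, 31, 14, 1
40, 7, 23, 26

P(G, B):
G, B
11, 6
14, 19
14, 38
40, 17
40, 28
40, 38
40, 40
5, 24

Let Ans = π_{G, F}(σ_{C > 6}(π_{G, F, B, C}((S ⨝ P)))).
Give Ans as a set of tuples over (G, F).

{(14, 32), (14, 39), (40, 23)}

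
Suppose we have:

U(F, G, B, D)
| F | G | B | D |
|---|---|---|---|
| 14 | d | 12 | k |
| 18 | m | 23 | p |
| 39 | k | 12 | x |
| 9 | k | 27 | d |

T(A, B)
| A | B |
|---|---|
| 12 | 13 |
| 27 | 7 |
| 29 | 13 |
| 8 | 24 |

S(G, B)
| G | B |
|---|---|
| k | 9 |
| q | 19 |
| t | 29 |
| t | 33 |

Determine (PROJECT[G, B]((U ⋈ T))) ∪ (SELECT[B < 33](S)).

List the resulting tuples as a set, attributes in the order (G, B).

{(k, 9), (q, 19), (t, 29)}

Natural join on B: {}
π[G, B]: project onto (G, B) → {}
Apply σ_{B < 33}; surviving tuples: {(k, 9), (q, 19), (t, 29)}
Union: {} with {(k, 9), (q, 19), (t, 29)} → {(k, 9), (q, 19), (t, 29)}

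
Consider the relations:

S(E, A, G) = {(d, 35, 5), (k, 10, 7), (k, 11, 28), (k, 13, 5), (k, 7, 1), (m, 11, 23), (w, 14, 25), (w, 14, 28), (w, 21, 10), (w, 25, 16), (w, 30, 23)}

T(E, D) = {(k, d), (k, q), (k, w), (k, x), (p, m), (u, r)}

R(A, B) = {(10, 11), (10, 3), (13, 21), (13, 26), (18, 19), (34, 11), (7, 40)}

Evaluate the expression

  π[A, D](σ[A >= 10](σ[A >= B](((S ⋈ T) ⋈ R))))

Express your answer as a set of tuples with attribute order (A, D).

{(10, d), (10, q), (10, w), (10, x)}

S ⋈ T (natural join on E): {(k, 10, 7, d), (k, 10, 7, q), (k, 10, 7, w), (k, 10, 7, x), (k, 11, 28, d), (k, 11, 28, q), (k, 11, 28, w), (k, 11, 28, x), (k, 13, 5, d), (k, 13, 5, q), (k, 13, 5, w), (k, 13, 5, x), (k, 7, 1, d), (k, 7, 1, q), (k, 7, 1, w), (k, 7, 1, x)}
(S ⋈ T) ⋈ R (natural join on A): {(k, 10, 7, d, 11), (k, 10, 7, d, 3), (k, 10, 7, q, 11), (k, 10, 7, q, 3), (k, 10, 7, w, 11), (k, 10, 7, w, 3), (k, 10, 7, x, 11), (k, 10, 7, x, 3), (k, 13, 5, d, 21), (k, 13, 5, d, 26), (k, 13, 5, q, 21), (k, 13, 5, q, 26), (k, 13, 5, w, 21), (k, 13, 5, w, 26), (k, 13, 5, x, 21), (k, 13, 5, x, 26), (k, 7, 1, d, 40), (k, 7, 1, q, 40), (k, 7, 1, w, 40), (k, 7, 1, x, 40)}
Filtering on A >= B leaves {(k, 10, 7, d, 3), (k, 10, 7, q, 3), (k, 10, 7, w, 3), (k, 10, 7, x, 3)}.
Filtering on A >= 10 leaves {(k, 10, 7, d, 3), (k, 10, 7, q, 3), (k, 10, 7, w, 3), (k, 10, 7, x, 3)}.
Keep only column(s) A, D: {(10, d), (10, q), (10, w), (10, x)}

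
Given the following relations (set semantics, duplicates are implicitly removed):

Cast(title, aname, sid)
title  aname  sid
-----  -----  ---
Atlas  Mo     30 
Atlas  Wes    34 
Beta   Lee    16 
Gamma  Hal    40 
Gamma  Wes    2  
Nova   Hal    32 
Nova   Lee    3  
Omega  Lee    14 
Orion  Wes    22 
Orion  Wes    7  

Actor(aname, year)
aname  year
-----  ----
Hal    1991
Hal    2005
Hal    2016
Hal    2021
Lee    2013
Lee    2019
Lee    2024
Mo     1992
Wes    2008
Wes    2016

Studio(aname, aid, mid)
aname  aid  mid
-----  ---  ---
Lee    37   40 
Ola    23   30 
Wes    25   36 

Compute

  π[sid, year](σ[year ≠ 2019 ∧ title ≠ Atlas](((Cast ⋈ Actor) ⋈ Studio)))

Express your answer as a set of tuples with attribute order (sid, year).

Natural join on aname: {(Atlas, Mo, 30, 1992), (Atlas, Wes, 34, 2008), (Atlas, Wes, 34, 2016), (Beta, Lee, 16, 2013), (Beta, Lee, 16, 2019), (Beta, Lee, 16, 2024), (Gamma, Hal, 40, 1991), (Gamma, Hal, 40, 2005), (Gamma, Hal, 40, 2016), (Gamma, Hal, 40, 2021), (Gamma, Wes, 2, 2008), (Gamma, Wes, 2, 2016), (Nova, Hal, 32, 1991), (Nova, Hal, 32, 2005), (Nova, Hal, 32, 2016), (Nova, Hal, 32, 2021), (Nova, Lee, 3, 2013), (Nova, Lee, 3, 2019), (Nova, Lee, 3, 2024), (Omega, Lee, 14, 2013), (Omega, Lee, 14, 2019), (Omega, Lee, 14, 2024), (Orion, Wes, 22, 2008), (Orion, Wes, 22, 2016), (Orion, Wes, 7, 2008), (Orion, Wes, 7, 2016)}
Natural join on aname: {(Atlas, Wes, 34, 2008, 25, 36), (Atlas, Wes, 34, 2016, 25, 36), (Beta, Lee, 16, 2013, 37, 40), (Beta, Lee, 16, 2019, 37, 40), (Beta, Lee, 16, 2024, 37, 40), (Gamma, Wes, 2, 2008, 25, 36), (Gamma, Wes, 2, 2016, 25, 36), (Nova, Lee, 3, 2013, 37, 40), (Nova, Lee, 3, 2019, 37, 40), (Nova, Lee, 3, 2024, 37, 40), (Omega, Lee, 14, 2013, 37, 40), (Omega, Lee, 14, 2019, 37, 40), (Omega, Lee, 14, 2024, 37, 40), (Orion, Wes, 22, 2008, 25, 36), (Orion, Wes, 22, 2016, 25, 36), (Orion, Wes, 7, 2008, 25, 36), (Orion, Wes, 7, 2016, 25, 36)}
Selection year ≠ 2019 ∧ title ≠ Atlas: {(Beta, Lee, 16, 2013, 37, 40), (Beta, Lee, 16, 2024, 37, 40), (Gamma, Wes, 2, 2008, 25, 36), (Gamma, Wes, 2, 2016, 25, 36), (Nova, Lee, 3, 2013, 37, 40), (Nova, Lee, 3, 2024, 37, 40), (Omega, Lee, 14, 2013, 37, 40), (Omega, Lee, 14, 2024, 37, 40), (Orion, Wes, 22, 2008, 25, 36), (Orion, Wes, 22, 2016, 25, 36), (Orion, Wes, 7, 2008, 25, 36), (Orion, Wes, 7, 2016, 25, 36)}
π[sid, year]: project onto (sid, year) → {(14, 2013), (14, 2024), (16, 2013), (16, 2024), (2, 2008), (2, 2016), (22, 2008), (22, 2016), (3, 2013), (3, 2024), (7, 2008), (7, 2016)}

{(14, 2013), (14, 2024), (16, 2013), (16, 2024), (2, 2008), (2, 2016), (22, 2008), (22, 2016), (3, 2013), (3, 2024), (7, 2008), (7, 2016)}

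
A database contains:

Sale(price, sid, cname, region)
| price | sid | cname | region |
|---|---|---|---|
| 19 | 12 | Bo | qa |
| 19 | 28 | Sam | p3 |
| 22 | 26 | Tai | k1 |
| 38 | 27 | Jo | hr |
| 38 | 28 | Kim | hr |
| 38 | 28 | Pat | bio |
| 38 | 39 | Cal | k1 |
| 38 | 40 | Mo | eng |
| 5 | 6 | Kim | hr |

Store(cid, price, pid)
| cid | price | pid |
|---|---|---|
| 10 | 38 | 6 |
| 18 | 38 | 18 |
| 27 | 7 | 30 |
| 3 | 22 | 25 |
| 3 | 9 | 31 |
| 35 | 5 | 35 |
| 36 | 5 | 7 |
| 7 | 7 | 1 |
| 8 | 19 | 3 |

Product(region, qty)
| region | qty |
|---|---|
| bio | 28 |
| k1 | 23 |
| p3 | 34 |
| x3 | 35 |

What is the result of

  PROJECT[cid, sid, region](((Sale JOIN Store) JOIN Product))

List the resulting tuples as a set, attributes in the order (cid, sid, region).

Sale ⋈ Store (natural join on price): {(19, 12, Bo, qa, 8, 3), (19, 28, Sam, p3, 8, 3), (22, 26, Tai, k1, 3, 25), (38, 27, Jo, hr, 10, 6), (38, 27, Jo, hr, 18, 18), (38, 28, Kim, hr, 10, 6), (38, 28, Kim, hr, 18, 18), (38, 28, Pat, bio, 10, 6), (38, 28, Pat, bio, 18, 18), (38, 39, Cal, k1, 10, 6), (38, 39, Cal, k1, 18, 18), (38, 40, Mo, eng, 10, 6), (38, 40, Mo, eng, 18, 18), (5, 6, Kim, hr, 35, 35), (5, 6, Kim, hr, 36, 7)}
(Sale JOIN Store) ⋈ Product (natural join on region): {(19, 28, Sam, p3, 8, 3, 34), (22, 26, Tai, k1, 3, 25, 23), (38, 28, Pat, bio, 10, 6, 28), (38, 28, Pat, bio, 18, 18, 28), (38, 39, Cal, k1, 10, 6, 23), (38, 39, Cal, k1, 18, 18, 23)}
π_{cid, sid, region} gives {(10, 28, bio), (10, 39, k1), (18, 28, bio), (18, 39, k1), (3, 26, k1), (8, 28, p3)}.

{(10, 28, bio), (10, 39, k1), (18, 28, bio), (18, 39, k1), (3, 26, k1), (8, 28, p3)}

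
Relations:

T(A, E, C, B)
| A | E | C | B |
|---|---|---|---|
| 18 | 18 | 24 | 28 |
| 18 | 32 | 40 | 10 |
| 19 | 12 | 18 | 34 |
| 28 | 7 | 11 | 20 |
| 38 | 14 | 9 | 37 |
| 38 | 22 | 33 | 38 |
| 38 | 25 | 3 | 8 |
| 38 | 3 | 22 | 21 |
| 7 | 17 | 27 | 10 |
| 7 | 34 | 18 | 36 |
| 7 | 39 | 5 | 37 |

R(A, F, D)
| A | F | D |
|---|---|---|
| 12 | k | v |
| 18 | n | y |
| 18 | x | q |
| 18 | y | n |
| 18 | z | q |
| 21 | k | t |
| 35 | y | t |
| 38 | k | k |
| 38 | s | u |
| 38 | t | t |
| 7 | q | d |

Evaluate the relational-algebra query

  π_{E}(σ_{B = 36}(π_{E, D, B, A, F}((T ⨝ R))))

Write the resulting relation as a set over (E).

T ⋈ R (natural join on A): {(18, 18, 24, 28, n, y), (18, 18, 24, 28, x, q), (18, 18, 24, 28, y, n), (18, 18, 24, 28, z, q), (18, 32, 40, 10, n, y), (18, 32, 40, 10, x, q), (18, 32, 40, 10, y, n), (18, 32, 40, 10, z, q), (38, 14, 9, 37, k, k), (38, 14, 9, 37, s, u), (38, 14, 9, 37, t, t), (38, 22, 33, 38, k, k), (38, 22, 33, 38, s, u), (38, 22, 33, 38, t, t), (38, 25, 3, 8, k, k), (38, 25, 3, 8, s, u), (38, 25, 3, 8, t, t), (38, 3, 22, 21, k, k), (38, 3, 22, 21, s, u), (38, 3, 22, 21, t, t), (7, 17, 27, 10, q, d), (7, 34, 18, 36, q, d), (7, 39, 5, 37, q, d)}
π[E, D, B, A, F]: project onto (E, D, B, A, F) → {(14, k, 37, 38, k), (14, t, 37, 38, t), (14, u, 37, 38, s), (17, d, 10, 7, q), (18, n, 28, 18, y), (18, q, 28, 18, x), (18, q, 28, 18, z), (18, y, 28, 18, n), (22, k, 38, 38, k), (22, t, 38, 38, t), (22, u, 38, 38, s), (25, k, 8, 38, k), (25, t, 8, 38, t), (25, u, 8, 38, s), (3, k, 21, 38, k), (3, t, 21, 38, t), (3, u, 21, 38, s), (32, n, 10, 18, y), (32, q, 10, 18, x), (32, q, 10, 18, z), (32, y, 10, 18, n), (34, d, 36, 7, q), (39, d, 37, 7, q)}
σ[B = 36]: keep tuples satisfying B = 36 → {(34, d, 36, 7, q)}
π[E]: project onto (E) → {34}

{34}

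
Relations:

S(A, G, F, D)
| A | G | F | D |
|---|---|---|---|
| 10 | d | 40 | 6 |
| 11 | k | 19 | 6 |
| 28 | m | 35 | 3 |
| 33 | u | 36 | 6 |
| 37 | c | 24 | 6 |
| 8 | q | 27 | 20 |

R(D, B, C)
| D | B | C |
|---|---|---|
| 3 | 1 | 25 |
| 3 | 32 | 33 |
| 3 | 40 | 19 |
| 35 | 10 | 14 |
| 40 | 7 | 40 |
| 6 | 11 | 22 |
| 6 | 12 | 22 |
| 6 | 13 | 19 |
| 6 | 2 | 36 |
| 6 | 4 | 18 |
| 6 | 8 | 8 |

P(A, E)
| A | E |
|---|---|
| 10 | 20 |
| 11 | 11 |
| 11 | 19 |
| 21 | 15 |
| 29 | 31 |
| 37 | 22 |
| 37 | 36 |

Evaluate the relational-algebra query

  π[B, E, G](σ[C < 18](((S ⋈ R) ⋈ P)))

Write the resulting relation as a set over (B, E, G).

Joining S and R on D yields {(10, d, 40, 6, 11, 22), (10, d, 40, 6, 12, 22), (10, d, 40, 6, 13, 19), (10, d, 40, 6, 2, 36), (10, d, 40, 6, 4, 18), (10, d, 40, 6, 8, 8), (11, k, 19, 6, 11, 22), (11, k, 19, 6, 12, 22), (11, k, 19, 6, 13, 19), (11, k, 19, 6, 2, 36), (11, k, 19, 6, 4, 18), (11, k, 19, 6, 8, 8), (28, m, 35, 3, 1, 25), (28, m, 35, 3, 32, 33), (28, m, 35, 3, 40, 19), (33, u, 36, 6, 11, 22), (33, u, 36, 6, 12, 22), (33, u, 36, 6, 13, 19), (33, u, 36, 6, 2, 36), (33, u, 36, 6, 4, 18), (33, u, 36, 6, 8, 8), (37, c, 24, 6, 11, 22), (37, c, 24, 6, 12, 22), (37, c, 24, 6, 13, 19), (37, c, 24, 6, 2, 36), (37, c, 24, 6, 4, 18), (37, c, 24, 6, 8, 8)}.
Joining (S ⋈ R) and P on A yields {(10, d, 40, 6, 11, 22, 20), (10, d, 40, 6, 12, 22, 20), (10, d, 40, 6, 13, 19, 20), (10, d, 40, 6, 2, 36, 20), (10, d, 40, 6, 4, 18, 20), (10, d, 40, 6, 8, 8, 20), (11, k, 19, 6, 11, 22, 11), (11, k, 19, 6, 11, 22, 19), (11, k, 19, 6, 12, 22, 11), (11, k, 19, 6, 12, 22, 19), (11, k, 19, 6, 13, 19, 11), (11, k, 19, 6, 13, 19, 19), (11, k, 19, 6, 2, 36, 11), (11, k, 19, 6, 2, 36, 19), (11, k, 19, 6, 4, 18, 11), (11, k, 19, 6, 4, 18, 19), (11, k, 19, 6, 8, 8, 11), (11, k, 19, 6, 8, 8, 19), (37, c, 24, 6, 11, 22, 22), (37, c, 24, 6, 11, 22, 36), (37, c, 24, 6, 12, 22, 22), (37, c, 24, 6, 12, 22, 36), (37, c, 24, 6, 13, 19, 22), (37, c, 24, 6, 13, 19, 36), (37, c, 24, 6, 2, 36, 22), (37, c, 24, 6, 2, 36, 36), (37, c, 24, 6, 4, 18, 22), (37, c, 24, 6, 4, 18, 36), (37, c, 24, 6, 8, 8, 22), (37, c, 24, 6, 8, 8, 36)}.
Selection C < 18: {(10, d, 40, 6, 8, 8, 20), (11, k, 19, 6, 8, 8, 11), (11, k, 19, 6, 8, 8, 19), (37, c, 24, 6, 8, 8, 22), (37, c, 24, 6, 8, 8, 36)}
Projecting to B, E, G: {(8, 11, k), (8, 19, k), (8, 20, d), (8, 22, c), (8, 36, c)}

{(8, 11, k), (8, 19, k), (8, 20, d), (8, 22, c), (8, 36, c)}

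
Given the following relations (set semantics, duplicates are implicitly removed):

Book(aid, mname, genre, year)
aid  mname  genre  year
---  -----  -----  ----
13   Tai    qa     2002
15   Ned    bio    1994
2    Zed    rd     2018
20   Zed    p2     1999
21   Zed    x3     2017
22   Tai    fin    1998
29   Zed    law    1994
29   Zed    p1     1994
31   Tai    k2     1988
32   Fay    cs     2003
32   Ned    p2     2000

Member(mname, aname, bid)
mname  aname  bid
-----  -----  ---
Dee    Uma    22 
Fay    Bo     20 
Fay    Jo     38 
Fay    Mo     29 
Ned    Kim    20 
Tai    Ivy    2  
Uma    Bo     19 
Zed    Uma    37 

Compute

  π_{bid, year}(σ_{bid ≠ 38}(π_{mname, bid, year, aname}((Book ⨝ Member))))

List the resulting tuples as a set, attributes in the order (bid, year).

{(2, 1988), (2, 1998), (2, 2002), (20, 1994), (20, 2000), (20, 2003), (29, 2003), (37, 1994), (37, 1999), (37, 2017), (37, 2018)}

Book ⋈ Member (natural join on mname): {(13, Tai, qa, 2002, Ivy, 2), (15, Ned, bio, 1994, Kim, 20), (2, Zed, rd, 2018, Uma, 37), (20, Zed, p2, 1999, Uma, 37), (21, Zed, x3, 2017, Uma, 37), (22, Tai, fin, 1998, Ivy, 2), (29, Zed, law, 1994, Uma, 37), (29, Zed, p1, 1994, Uma, 37), (31, Tai, k2, 1988, Ivy, 2), (32, Fay, cs, 2003, Bo, 20), (32, Fay, cs, 2003, Jo, 38), (32, Fay, cs, 2003, Mo, 29), (32, Ned, p2, 2000, Kim, 20)}
π_{mname, bid, year, aname} gives {(Fay, 20, 2003, Bo), (Fay, 29, 2003, Mo), (Fay, 38, 2003, Jo), (Ned, 20, 1994, Kim), (Ned, 20, 2000, Kim), (Tai, 2, 1988, Ivy), (Tai, 2, 1998, Ivy), (Tai, 2, 2002, Ivy), (Zed, 37, 1994, Uma), (Zed, 37, 1999, Uma), (Zed, 37, 2017, Uma), (Zed, 37, 2018, Uma)} (1 duplicate(s) eliminated).
Selection bid ≠ 38: {(Fay, 20, 2003, Bo), (Fay, 29, 2003, Mo), (Ned, 20, 1994, Kim), (Ned, 20, 2000, Kim), (Tai, 2, 1988, Ivy), (Tai, 2, 1998, Ivy), (Tai, 2, 2002, Ivy), (Zed, 37, 1994, Uma), (Zed, 37, 1999, Uma), (Zed, 37, 2017, Uma), (Zed, 37, 2018, Uma)}
π_{bid, year} gives {(2, 1988), (2, 1998), (2, 2002), (20, 1994), (20, 2000), (20, 2003), (29, 2003), (37, 1994), (37, 1999), (37, 2017), (37, 2018)}.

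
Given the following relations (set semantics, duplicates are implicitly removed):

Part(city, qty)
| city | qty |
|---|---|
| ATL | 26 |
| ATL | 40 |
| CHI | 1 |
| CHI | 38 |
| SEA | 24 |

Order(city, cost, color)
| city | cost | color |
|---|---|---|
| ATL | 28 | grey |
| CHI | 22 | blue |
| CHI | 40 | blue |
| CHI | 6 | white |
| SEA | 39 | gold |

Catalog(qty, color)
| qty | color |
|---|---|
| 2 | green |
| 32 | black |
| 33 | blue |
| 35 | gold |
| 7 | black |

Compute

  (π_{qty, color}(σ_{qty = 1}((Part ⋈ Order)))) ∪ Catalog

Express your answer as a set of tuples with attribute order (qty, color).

Natural join on city: {(ATL, 26, 28, grey), (ATL, 40, 28, grey), (CHI, 1, 22, blue), (CHI, 1, 40, blue), (CHI, 1, 6, white), (CHI, 38, 22, blue), (CHI, 38, 40, blue), (CHI, 38, 6, white), (SEA, 24, 39, gold)}
Selection qty = 1: {(CHI, 1, 22, blue), (CHI, 1, 40, blue), (CHI, 1, 6, white)}
π[qty, color]: project onto (qty, color) (1 duplicate(s) eliminated) → {(1, blue), (1, white)}
Set union of the two operands is {(1, blue), (1, white), (2, green), (32, black), (33, blue), (35, gold), (7, black)}.

{(1, blue), (1, white), (2, green), (32, black), (33, blue), (35, gold), (7, black)}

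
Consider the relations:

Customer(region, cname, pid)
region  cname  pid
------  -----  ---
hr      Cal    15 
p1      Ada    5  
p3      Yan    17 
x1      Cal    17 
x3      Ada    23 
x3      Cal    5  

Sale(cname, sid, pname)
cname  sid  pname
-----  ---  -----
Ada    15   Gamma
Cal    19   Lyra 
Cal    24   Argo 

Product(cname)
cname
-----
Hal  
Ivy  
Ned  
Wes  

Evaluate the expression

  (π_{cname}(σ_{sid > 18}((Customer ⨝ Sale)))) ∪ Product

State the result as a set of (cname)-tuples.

{Cal, Hal, Ivy, Ned, Wes}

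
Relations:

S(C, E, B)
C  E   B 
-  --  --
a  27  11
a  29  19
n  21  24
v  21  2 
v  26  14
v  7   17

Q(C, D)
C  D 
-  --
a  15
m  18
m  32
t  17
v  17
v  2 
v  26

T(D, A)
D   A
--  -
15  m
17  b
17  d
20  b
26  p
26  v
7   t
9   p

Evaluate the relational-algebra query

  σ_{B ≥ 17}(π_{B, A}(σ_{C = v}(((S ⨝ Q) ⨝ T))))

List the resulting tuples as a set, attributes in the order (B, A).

Joining S and Q on C yields {(a, 27, 11, 15), (a, 29, 19, 15), (v, 21, 2, 17), (v, 21, 2, 2), (v, 21, 2, 26), (v, 26, 14, 17), (v, 26, 14, 2), (v, 26, 14, 26), (v, 7, 17, 17), (v, 7, 17, 2), (v, 7, 17, 26)}.
Joining (S ⨝ Q) and T on D yields {(a, 27, 11, 15, m), (a, 29, 19, 15, m), (v, 21, 2, 17, b), (v, 21, 2, 17, d), (v, 21, 2, 26, p), (v, 21, 2, 26, v), (v, 26, 14, 17, b), (v, 26, 14, 17, d), (v, 26, 14, 26, p), (v, 26, 14, 26, v), (v, 7, 17, 17, b), (v, 7, 17, 17, d), (v, 7, 17, 26, p), (v, 7, 17, 26, v)}.
Selection C = v: {(v, 21, 2, 17, b), (v, 21, 2, 17, d), (v, 21, 2, 26, p), (v, 21, 2, 26, v), (v, 26, 14, 17, b), (v, 26, 14, 17, d), (v, 26, 14, 26, p), (v, 26, 14, 26, v), (v, 7, 17, 17, b), (v, 7, 17, 17, d), (v, 7, 17, 26, p), (v, 7, 17, 26, v)}
Keep only column(s) B, A: {(14, b), (14, d), (14, p), (14, v), (17, b), (17, d), (17, p), (17, v), (2, b), (2, d), (2, p), (2, v)}
Selection B ≥ 17: {(17, b), (17, d), (17, p), (17, v)}

{(17, b), (17, d), (17, p), (17, v)}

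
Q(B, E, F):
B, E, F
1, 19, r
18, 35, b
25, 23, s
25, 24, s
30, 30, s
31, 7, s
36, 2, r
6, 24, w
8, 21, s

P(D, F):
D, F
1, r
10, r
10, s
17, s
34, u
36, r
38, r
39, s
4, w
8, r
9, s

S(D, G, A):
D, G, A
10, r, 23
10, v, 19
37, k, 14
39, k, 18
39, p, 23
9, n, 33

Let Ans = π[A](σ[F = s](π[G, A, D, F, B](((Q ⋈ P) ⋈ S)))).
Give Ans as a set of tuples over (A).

Joining Q and P on F yields {(1, 19, r, 1), (1, 19, r, 10), (1, 19, r, 36), (1, 19, r, 38), (1, 19, r, 8), (25, 23, s, 10), (25, 23, s, 17), (25, 23, s, 39), (25, 23, s, 9), (25, 24, s, 10), (25, 24, s, 17), (25, 24, s, 39), (25, 24, s, 9), (30, 30, s, 10), (30, 30, s, 17), (30, 30, s, 39), (30, 30, s, 9), (31, 7, s, 10), (31, 7, s, 17), (31, 7, s, 39), (31, 7, s, 9), (36, 2, r, 1), (36, 2, r, 10), (36, 2, r, 36), (36, 2, r, 38), (36, 2, r, 8), (6, 24, w, 4), (8, 21, s, 10), (8, 21, s, 17), (8, 21, s, 39), (8, 21, s, 9)}.
Joining (Q ⋈ P) and S on D yields {(1, 19, r, 10, r, 23), (1, 19, r, 10, v, 19), (25, 23, s, 10, r, 23), (25, 23, s, 10, v, 19), (25, 23, s, 39, k, 18), (25, 23, s, 39, p, 23), (25, 23, s, 9, n, 33), (25, 24, s, 10, r, 23), (25, 24, s, 10, v, 19), (25, 24, s, 39, k, 18), (25, 24, s, 39, p, 23), (25, 24, s, 9, n, 33), (30, 30, s, 10, r, 23), (30, 30, s, 10, v, 19), (30, 30, s, 39, k, 18), (30, 30, s, 39, p, 23), (30, 30, s, 9, n, 33), (31, 7, s, 10, r, 23), (31, 7, s, 10, v, 19), (31, 7, s, 39, k, 18), (31, 7, s, 39, p, 23), (31, 7, s, 9, n, 33), (36, 2, r, 10, r, 23), (36, 2, r, 10, v, 19), (8, 21, s, 10, r, 23), (8, 21, s, 10, v, 19), (8, 21, s, 39, k, 18), (8, 21, s, 39, p, 23), (8, 21, s, 9, n, 33)}.
π[G, A, D, F, B]: project onto (G, A, D, F, B) (5 duplicate(s) eliminated) → {(k, 18, 39, s, 25), (k, 18, 39, s, 30), (k, 18, 39, s, 31), (k, 18, 39, s, 8), (n, 33, 9, s, 25), (n, 33, 9, s, 30), (n, 33, 9, s, 31), (n, 33, 9, s, 8), (p, 23, 39, s, 25), (p, 23, 39, s, 30), (p, 23, 39, s, 31), (p, 23, 39, s, 8), (r, 23, 10, r, 1), (r, 23, 10, r, 36), (r, 23, 10, s, 25), (r, 23, 10, s, 30), (r, 23, 10, s, 31), (r, 23, 10, s, 8), (v, 19, 10, r, 1), (v, 19, 10, r, 36), (v, 19, 10, s, 25), (v, 19, 10, s, 30), (v, 19, 10, s, 31), (v, 19, 10, s, 8)}
Selection F = s: {(k, 18, 39, s, 25), (k, 18, 39, s, 30), (k, 18, 39, s, 31), (k, 18, 39, s, 8), (n, 33, 9, s, 25), (n, 33, 9, s, 30), (n, 33, 9, s, 31), (n, 33, 9, s, 8), (p, 23, 39, s, 25), (p, 23, 39, s, 30), (p, 23, 39, s, 31), (p, 23, 39, s, 8), (r, 23, 10, s, 25), (r, 23, 10, s, 30), (r, 23, 10, s, 31), (r, 23, 10, s, 8), (v, 19, 10, s, 25), (v, 19, 10, s, 30), (v, 19, 10, s, 31), (v, 19, 10, s, 8)}
π[A]: project onto (A) (16 duplicate(s) eliminated) → {18, 19, 23, 33}

{18, 19, 23, 33}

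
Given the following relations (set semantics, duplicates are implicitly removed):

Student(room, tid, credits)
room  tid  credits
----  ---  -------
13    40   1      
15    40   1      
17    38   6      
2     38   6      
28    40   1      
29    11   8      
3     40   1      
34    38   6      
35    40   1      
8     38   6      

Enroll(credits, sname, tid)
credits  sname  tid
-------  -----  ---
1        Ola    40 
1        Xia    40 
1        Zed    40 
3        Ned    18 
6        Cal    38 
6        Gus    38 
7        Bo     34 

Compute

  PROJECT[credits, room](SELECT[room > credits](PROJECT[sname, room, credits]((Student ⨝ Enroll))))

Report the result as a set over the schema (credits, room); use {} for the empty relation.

{(1, 13), (1, 15), (1, 28), (1, 3), (1, 35), (6, 17), (6, 34), (6, 8)}

Joining Student and Enroll on tid, credits yields {(13, 40, 1, Ola), (13, 40, 1, Xia), (13, 40, 1, Zed), (15, 40, 1, Ola), (15, 40, 1, Xia), (15, 40, 1, Zed), (17, 38, 6, Cal), (17, 38, 6, Gus), (2, 38, 6, Cal), (2, 38, 6, Gus), (28, 40, 1, Ola), (28, 40, 1, Xia), (28, 40, 1, Zed), (3, 40, 1, Ola), (3, 40, 1, Xia), (3, 40, 1, Zed), (34, 38, 6, Cal), (34, 38, 6, Gus), (35, 40, 1, Ola), (35, 40, 1, Xia), (35, 40, 1, Zed), (8, 38, 6, Cal), (8, 38, 6, Gus)}.
π[sname, room, credits]: project onto (sname, room, credits) → {(Cal, 17, 6), (Cal, 2, 6), (Cal, 34, 6), (Cal, 8, 6), (Gus, 17, 6), (Gus, 2, 6), (Gus, 34, 6), (Gus, 8, 6), (Ola, 13, 1), (Ola, 15, 1), (Ola, 28, 1), (Ola, 3, 1), (Ola, 35, 1), (Xia, 13, 1), (Xia, 15, 1), (Xia, 28, 1), (Xia, 3, 1), (Xia, 35, 1), (Zed, 13, 1), (Zed, 15, 1), (Zed, 28, 1), (Zed, 3, 1), (Zed, 35, 1)}
Selection room > credits: {(Cal, 17, 6), (Cal, 34, 6), (Cal, 8, 6), (Gus, 17, 6), (Gus, 34, 6), (Gus, 8, 6), (Ola, 13, 1), (Ola, 15, 1), (Ola, 28, 1), (Ola, 3, 1), (Ola, 35, 1), (Xia, 13, 1), (Xia, 15, 1), (Xia, 28, 1), (Xia, 3, 1), (Xia, 35, 1), (Zed, 13, 1), (Zed, 15, 1), (Zed, 28, 1), (Zed, 3, 1), (Zed, 35, 1)}
π[credits, room]: project onto (credits, room) (13 duplicate(s) eliminated) → {(1, 13), (1, 15), (1, 28), (1, 3), (1, 35), (6, 17), (6, 34), (6, 8)}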